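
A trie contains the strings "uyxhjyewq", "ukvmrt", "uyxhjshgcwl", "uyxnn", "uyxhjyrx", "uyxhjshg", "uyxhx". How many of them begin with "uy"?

6

Filter for entries beginning with "uy":
Matches: "uyxhjshg", "uyxhjshgcwl", "uyxhjyewq", "uyxhjyrx", "uyxhx", "uyxnn"
Count: 6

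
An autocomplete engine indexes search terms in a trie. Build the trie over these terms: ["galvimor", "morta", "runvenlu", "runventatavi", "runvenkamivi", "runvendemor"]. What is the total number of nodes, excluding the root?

38

Insert word by word; a character creates a node only if that edge doesn't already exist:
  "galvimor" → 8 new (g, a, l, v, i, m, o, r)
  "morta" → 5 new (m, o, r, t, a)
  "runvenlu" → 8 new (r, u, n, v, e, n, l, u)
  "runventatavi" → prefix "runven" already present; 6 new (t, a, t, a, v, i)
  "runvenkamivi" → prefix "runven" already present; 6 new (k, a, m, i, v, i)
  "runvendemor" → prefix "runven" already present; 5 new (d, e, m, o, r)
Total nodes = 8 + 5 + 8 + 6 + 6 + 5 = 38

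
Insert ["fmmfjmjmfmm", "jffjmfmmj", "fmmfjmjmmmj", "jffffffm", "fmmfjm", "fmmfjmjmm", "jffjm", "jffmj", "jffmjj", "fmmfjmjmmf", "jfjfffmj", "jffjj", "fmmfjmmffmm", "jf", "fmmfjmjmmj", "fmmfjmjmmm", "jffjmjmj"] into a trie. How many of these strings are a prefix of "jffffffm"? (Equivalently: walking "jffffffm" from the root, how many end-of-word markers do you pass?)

2

Walk "jffffffm" from the root; an end-of-word marker is hit whenever a stored word is a prefix of "jffffffm".
Prefixes of the query that are stored words: "jf", "jffffffm"
Count: 2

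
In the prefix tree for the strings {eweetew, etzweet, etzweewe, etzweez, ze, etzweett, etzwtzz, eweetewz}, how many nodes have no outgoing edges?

A leaf is a node with no children — equivalently, the end of a word that is not a proper prefix of any other stored word.
Those words: "etzweett", "etzweewe", "etzweez", "etzwtzz", "eweetewz", "ze"
Leaf count: 6

6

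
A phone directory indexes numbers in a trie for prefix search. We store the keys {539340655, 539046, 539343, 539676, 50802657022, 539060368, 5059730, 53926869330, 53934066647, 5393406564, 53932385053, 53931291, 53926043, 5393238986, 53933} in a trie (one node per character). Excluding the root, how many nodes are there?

68

For each word, the new-node count is its length minus the longest prefix already in the trie:
  "539340655" → 9 new (5, 3, 9, 3, 4, 0, 6, 5, 5)
  "539046" → prefix "539" already present; 3 new (0, 4, 6)
  "539343" → prefix "53934" already present; 1 new (3)
  "539676" → prefix "539" already present; 3 new (6, 7, 6)
  "50802657022" → prefix "5" already present; 10 new (0, 8, 0, 2, 6, 5, 7, 0, 2, 2)
  "539060368" → prefix "5390" already present; 5 new (6, 0, 3, 6, 8)
  "5059730" → prefix "50" already present; 5 new (5, 9, 7, 3, 0)
  "53926869330" → prefix "539" already present; 8 new (2, 6, 8, 6, 9, 3, 3, 0)
  "53934066647" → prefix "5393406" already present; 4 new (6, 6, 4, 7)
  "5393406564" → prefix "53934065" already present; 2 new (6, 4)
  "53932385053" → prefix "5393" already present; 7 new (2, 3, 8, 5, 0, 5, 3)
  "53931291" → prefix "5393" already present; 4 new (1, 2, 9, 1)
  "53926043" → prefix "53926" already present; 3 new (0, 4, 3)
  "5393238986" → prefix "5393238" already present; 3 new (9, 8, 6)
  "53933" → prefix "5393" already present; 1 new (3)
Total nodes = 9 + 3 + 1 + 3 + 10 + 5 + 5 + 8 + 4 + 2 + 7 + 4 + 3 + 3 + 1 = 68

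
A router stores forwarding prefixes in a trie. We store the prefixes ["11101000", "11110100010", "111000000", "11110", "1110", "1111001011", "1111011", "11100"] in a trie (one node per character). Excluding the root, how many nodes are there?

Count nodes per top-level branch (shared prefixes stored once):
  '1'-branch (1110, 11100, 111000000, 11101000, 11110, 1111001011, 11110100010, 1111011): 27 nodes
Sum: 27

27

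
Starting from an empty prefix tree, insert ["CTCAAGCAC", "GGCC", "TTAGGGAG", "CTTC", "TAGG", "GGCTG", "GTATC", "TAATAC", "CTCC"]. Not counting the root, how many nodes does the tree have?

37

Count nodes per top-level branch (shared prefixes stored once):
  'C'-branch (CTCAAGCAC, CTCC, CTTC): 12 nodes
  'G'-branch (GGCC, GGCTG, GTATC): 10 nodes
  'T'-branch (TAATAC, TAGG, TTAGGGAG): 15 nodes
Sum: 37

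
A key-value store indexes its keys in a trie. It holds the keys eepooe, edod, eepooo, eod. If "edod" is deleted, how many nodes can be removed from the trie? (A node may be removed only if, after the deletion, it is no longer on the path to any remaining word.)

Walk "edod" from the leaf back toward the root, removing each node that no remaining word uses.
The suffix "dod" (3 nodes) is used only by "edod"; the node for "e" still has the child "e", so pruning stops there.
Nodes removed: 3

3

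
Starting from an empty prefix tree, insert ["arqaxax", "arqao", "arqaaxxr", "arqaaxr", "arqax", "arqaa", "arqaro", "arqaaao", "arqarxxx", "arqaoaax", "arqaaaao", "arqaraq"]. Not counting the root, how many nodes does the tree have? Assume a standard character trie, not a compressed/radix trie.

Trace insertions, counting only characters that open a new branch:
  "arqaxax" → 7 new (a, r, q, a, x, a, x)
  "arqao" → prefix "arqa" already present; 1 new (o)
  "arqaaxxr" → prefix "arqa" already present; 4 new (a, x, x, r)
  "arqaaxr" → prefix "arqaax" already present; 1 new (r)
  "arqax" → prefix "arqax" already present; 0 new (none)
  "arqaa" → prefix "arqaa" already present; 0 new (none)
  "arqaro" → prefix "arqa" already present; 2 new (r, o)
  "arqaaao" → prefix "arqaa" already present; 2 new (a, o)
  "arqarxxx" → prefix "arqar" already present; 3 new (x, x, x)
  "arqaoaax" → prefix "arqao" already present; 3 new (a, a, x)
  "arqaaaao" → prefix "arqaaa" already present; 2 new (a, o)
  "arqaraq" → prefix "arqar" already present; 2 new (a, q)
Total nodes = 7 + 1 + 4 + 1 + 0 + 0 + 2 + 2 + 3 + 3 + 2 + 2 = 27

27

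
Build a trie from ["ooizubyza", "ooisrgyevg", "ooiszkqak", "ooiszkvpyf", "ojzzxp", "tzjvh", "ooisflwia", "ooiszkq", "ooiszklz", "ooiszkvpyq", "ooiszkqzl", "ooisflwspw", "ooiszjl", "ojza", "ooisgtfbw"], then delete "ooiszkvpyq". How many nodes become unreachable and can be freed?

1

After clearing the end-marker at "ooiszkvpyq", prune upward until reaching a node still needed by another word.
The suffix "q" (1 node) is used only by "ooiszkvpyq"; the node for "ooiszkvpy" still has the child "f", so pruning stops there.
Nodes removed: 1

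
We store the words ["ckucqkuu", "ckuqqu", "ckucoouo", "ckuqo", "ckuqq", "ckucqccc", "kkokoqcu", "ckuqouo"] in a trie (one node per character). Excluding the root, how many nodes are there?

Insert word by word; a character creates a node only if that edge doesn't already exist:
  "ckucqkuu" → 8 new (c, k, u, c, q, k, u, u)
  "ckuqqu" → prefix "cku" already present; 3 new (q, q, u)
  "ckucoouo" → prefix "ckuc" already present; 4 new (o, o, u, o)
  "ckuqo" → prefix "ckuq" already present; 1 new (o)
  "ckuqq" → prefix "ckuqq" already present; 0 new (none)
  "ckucqccc" → prefix "ckucq" already present; 3 new (c, c, c)
  "kkokoqcu" → 8 new (k, k, o, k, o, q, c, u)
  "ckuqouo" → prefix "ckuqo" already present; 2 new (u, o)
Total nodes = 8 + 3 + 4 + 1 + 0 + 3 + 8 + 2 = 29

29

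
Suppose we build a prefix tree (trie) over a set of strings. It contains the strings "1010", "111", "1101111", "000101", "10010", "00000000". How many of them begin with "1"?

Walk to "1"; the words in its subtree are exactly those with that prefix.
Words under "1": 10010, 1010, 1101111, 111
Count: 4

4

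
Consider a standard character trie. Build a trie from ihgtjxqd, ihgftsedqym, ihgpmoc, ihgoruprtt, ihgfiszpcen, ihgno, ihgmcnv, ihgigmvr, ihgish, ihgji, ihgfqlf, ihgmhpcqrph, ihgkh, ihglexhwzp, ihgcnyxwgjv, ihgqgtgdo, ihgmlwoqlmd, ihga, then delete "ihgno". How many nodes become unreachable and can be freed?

After clearing the end-marker at "ihgno", prune upward until reaching a node still needed by another word.
The suffix "no" (2 nodes) is used only by "ihgno"; the node for "ihg" still has the child "t", so pruning stops there.
Nodes removed: 2

2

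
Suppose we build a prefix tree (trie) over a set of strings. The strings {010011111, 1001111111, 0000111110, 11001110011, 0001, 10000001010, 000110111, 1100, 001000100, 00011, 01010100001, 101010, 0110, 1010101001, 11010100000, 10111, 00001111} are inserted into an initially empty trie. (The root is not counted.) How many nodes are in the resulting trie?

For each word, the new-node count is its length minus the longest prefix already in the trie:
  "010011111" → 9 new (0, 1, 0, 0, 1, 1, 1, 1, 1)
  "1001111111" → 10 new (1, 0, 0, 1, 1, 1, 1, 1, 1, 1)
  "0000111110" → prefix "0" already present; 9 new (0, 0, 0, 1, 1, 1, 1, 1, 0)
  "11001110011" → prefix "1" already present; 10 new (1, 0, 0, 1, 1, 1, 0, 0, 1, 1)
  "0001" → prefix "000" already present; 1 new (1)
  "10000001010" → prefix "100" already present; 8 new (0, 0, 0, 0, 1, 0, 1, 0)
  "000110111" → prefix "0001" already present; 5 new (1, 0, 1, 1, 1)
  "1100" → prefix "1100" already present; 0 new (none)
  "001000100" → prefix "00" already present; 7 new (1, 0, 0, 0, 1, 0, 0)
  "00011" → prefix "00011" already present; 0 new (none)
  "01010100001" → prefix "010" already present; 8 new (1, 0, 1, 0, 0, 0, 0, 1)
  "101010" → prefix "10" already present; 4 new (1, 0, 1, 0)
  "0110" → prefix "01" already present; 2 new (1, 0)
  "1010101001" → prefix "101010" already present; 4 new (1, 0, 0, 1)
  "11010100000" → prefix "110" already present; 8 new (1, 0, 1, 0, 0, 0, 0, 0)
  "10111" → prefix "101" already present; 2 new (1, 1)
  "00001111" → prefix "00001111" already present; 0 new (none)
Total nodes = 9 + 10 + 9 + 10 + 1 + 8 + 5 + 0 + 7 + 0 + 8 + 4 + 2 + 4 + 8 + 2 + 0 = 87

87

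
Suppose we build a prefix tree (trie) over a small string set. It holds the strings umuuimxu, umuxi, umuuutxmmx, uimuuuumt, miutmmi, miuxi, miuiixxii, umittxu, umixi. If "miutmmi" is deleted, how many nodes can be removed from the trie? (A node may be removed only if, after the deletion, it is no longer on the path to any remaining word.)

4

A node on "miutmmi"'s path can go only if nothing else ends at it or branches off below it.
The suffix "tmmi" (4 nodes) is used only by "miutmmi"; the node for "miu" still has the child "x", so pruning stops there.
Nodes removed: 4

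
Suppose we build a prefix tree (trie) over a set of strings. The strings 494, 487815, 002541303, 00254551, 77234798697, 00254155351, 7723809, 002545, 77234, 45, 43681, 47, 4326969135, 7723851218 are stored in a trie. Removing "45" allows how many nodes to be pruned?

A node on "45"'s path can go only if nothing else ends at it or branches off below it.
The suffix "5" (1 node) is used only by "45"; the node for "4" still has the child "9", so pruning stops there.
Nodes removed: 1

1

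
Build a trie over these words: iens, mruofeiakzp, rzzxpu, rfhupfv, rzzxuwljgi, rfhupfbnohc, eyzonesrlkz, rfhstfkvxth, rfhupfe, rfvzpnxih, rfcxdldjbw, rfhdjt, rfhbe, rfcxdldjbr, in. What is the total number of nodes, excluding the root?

80

Trace insertions, counting only characters that open a new branch:
  "iens" → 4 new (i, e, n, s)
  "mruofeiakzp" → 11 new (m, r, u, o, f, e, i, a, k, z, p)
  "rzzxpu" → 6 new (r, z, z, x, p, u)
  "rfhupfv" → prefix "r" already present; 6 new (f, h, u, p, f, v)
  "rzzxuwljgi" → prefix "rzzx" already present; 6 new (u, w, l, j, g, i)
  "rfhupfbnohc" → prefix "rfhupf" already present; 5 new (b, n, o, h, c)
  "eyzonesrlkz" → 11 new (e, y, z, o, n, e, s, r, l, k, z)
  "rfhstfkvxth" → prefix "rfh" already present; 8 new (s, t, f, k, v, x, t, h)
  "rfhupfe" → prefix "rfhupf" already present; 1 new (e)
  "rfvzpnxih" → prefix "rf" already present; 7 new (v, z, p, n, x, i, h)
  "rfcxdldjbw" → prefix "rf" already present; 8 new (c, x, d, l, d, j, b, w)
  "rfhdjt" → prefix "rfh" already present; 3 new (d, j, t)
  "rfhbe" → prefix "rfh" already present; 2 new (b, e)
  "rfcxdldjbr" → prefix "rfcxdldjb" already present; 1 new (r)
  "in" → prefix "i" already present; 1 new (n)
Total nodes = 4 + 11 + 6 + 6 + 6 + 5 + 11 + 8 + 1 + 7 + 8 + 3 + 2 + 1 + 1 = 80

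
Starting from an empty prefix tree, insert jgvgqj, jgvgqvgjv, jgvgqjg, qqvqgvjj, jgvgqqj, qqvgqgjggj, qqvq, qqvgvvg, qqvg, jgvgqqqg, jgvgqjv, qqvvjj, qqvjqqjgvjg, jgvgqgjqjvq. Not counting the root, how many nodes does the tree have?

Count nodes per top-level branch (shared prefixes stored once):
  'j'-branch (jgvgqgjqjvq, jgvgqj, jgvgqjg, jgvgqjv, jgvgqqj, jgvgqqqg, jgvgqvgjv): 22 nodes
  'q'-branch (qqvg, qqvgqgjggj, qqvgvvg, qqvjqqjgvjg, qqvq, qqvqgvjj, qqvvjj): 29 nodes
Sum: 51

51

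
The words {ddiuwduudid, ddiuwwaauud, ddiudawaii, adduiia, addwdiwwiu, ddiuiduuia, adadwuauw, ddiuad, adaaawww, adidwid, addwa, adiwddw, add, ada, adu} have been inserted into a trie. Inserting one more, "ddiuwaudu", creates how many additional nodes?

4

Walking "ddiuwaudu" from the root, the first 5 characters ("ddiuw") follow existing edges; "a" is the first miss.
New nodes needed: |"ddiuwaudu"| − 5 = 9 − 5 = 4.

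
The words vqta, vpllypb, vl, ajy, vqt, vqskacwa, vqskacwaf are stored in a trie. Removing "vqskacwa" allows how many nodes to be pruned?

0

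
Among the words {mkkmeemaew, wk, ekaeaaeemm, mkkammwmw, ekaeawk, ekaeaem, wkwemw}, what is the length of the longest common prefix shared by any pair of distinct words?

5

Look for the deepest trie node that still has at least two words in its subtree.
e.g. "ekaeaaeemm" and "ekaeaem" share the prefix "ekaea" of length 5; no pair shares a longer one.
Longest shared-prefix length: 5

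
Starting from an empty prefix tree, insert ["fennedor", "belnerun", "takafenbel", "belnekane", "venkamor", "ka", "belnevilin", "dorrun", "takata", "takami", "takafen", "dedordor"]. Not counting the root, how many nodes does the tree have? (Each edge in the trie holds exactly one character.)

62

Count nodes per top-level branch (shared prefixes stored once):
  'b'-branch (belnekane, belnerun, belnevilin): 17 nodes
  'd'-branch (dedordor, dorrun): 13 nodes
  'f'-branch (fennedor): 8 nodes
  'k'-branch (ka): 2 nodes
  't'-branch (takafen, takafenbel, takami, takata): 14 nodes
  'v'-branch (venkamor): 8 nodes
Sum: 62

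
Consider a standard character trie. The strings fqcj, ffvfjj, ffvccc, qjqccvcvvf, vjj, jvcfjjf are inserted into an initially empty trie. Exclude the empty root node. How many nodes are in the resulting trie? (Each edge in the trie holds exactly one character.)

Count nodes per top-level branch (shared prefixes stored once):
  'f'-branch (ffvccc, ffvfjj, fqcj): 12 nodes
  'j'-branch (jvcfjjf): 7 nodes
  'q'-branch (qjqccvcvvf): 10 nodes
  'v'-branch (vjj): 3 nodes
Sum: 32

32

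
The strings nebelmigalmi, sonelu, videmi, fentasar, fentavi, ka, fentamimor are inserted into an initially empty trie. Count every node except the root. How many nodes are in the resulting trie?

Insert word by word; a character creates a node only if that edge doesn't already exist:
  "nebelmigalmi" → 12 new (n, e, b, e, l, m, i, g, a, l, m, i)
  "sonelu" → 6 new (s, o, n, e, l, u)
  "videmi" → 6 new (v, i, d, e, m, i)
  "fentasar" → 8 new (f, e, n, t, a, s, a, r)
  "fentavi" → prefix "fenta" already present; 2 new (v, i)
  "ka" → 2 new (k, a)
  "fentamimor" → prefix "fenta" already present; 5 new (m, i, m, o, r)
Total nodes = 12 + 6 + 6 + 8 + 2 + 2 + 5 = 41

41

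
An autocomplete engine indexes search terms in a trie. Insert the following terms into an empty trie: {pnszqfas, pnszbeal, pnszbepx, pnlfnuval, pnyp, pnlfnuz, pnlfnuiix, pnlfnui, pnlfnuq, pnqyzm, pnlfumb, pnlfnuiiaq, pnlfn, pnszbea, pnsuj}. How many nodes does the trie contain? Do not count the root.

Trie structure (* marks end of a word):
(root)
└─ p
   └─ n
      ├─ l
      │  └─ f
      │     ├─ n *
      │     │  └─ u
      │     │     ├─ i *
      │     │     │  └─ i
      │     │     │     ├─ a
      │     │     │     │  └─ q *
      │     │     │     └─ x *
      │     │     ├─ q *
      │     │     ├─ v
      │     │     │  └─ a
      │     │     │     └─ l *
      │     │     └─ z *
      │     └─ u
      │        └─ m
      │           └─ b *
      ├─ q
      │  └─ y
      │     └─ z
      │        └─ m *
      ├─ s
      │  ├─ u
      │  │  └─ j *
      │  └─ z
      │     ├─ b
      │     │  └─ e
      │     │     ├─ a *
      │     │     │  └─ l *
      │     │     └─ p
      │     │        └─ x *
      │     └─ q
      │        └─ f
      │           └─ a
      │              └─ s *
      └─ y
         └─ p *
Counting every labelled node above: 39.

39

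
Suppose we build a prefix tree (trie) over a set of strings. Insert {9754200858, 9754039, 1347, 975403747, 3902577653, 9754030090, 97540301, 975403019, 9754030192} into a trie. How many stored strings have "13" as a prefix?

Filter for entries beginning with "13":
Words under "13": 1347
Count: 1

1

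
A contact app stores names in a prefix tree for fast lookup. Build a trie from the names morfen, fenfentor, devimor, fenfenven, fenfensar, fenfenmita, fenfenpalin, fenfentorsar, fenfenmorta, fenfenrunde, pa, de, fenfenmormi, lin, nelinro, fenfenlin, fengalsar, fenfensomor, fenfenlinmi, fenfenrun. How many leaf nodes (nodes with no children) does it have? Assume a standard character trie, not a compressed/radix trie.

Leaves are exactly the stored words that no other stored word extends.
Those words: "devimor", "fenfenlinmi", "fenfenmita", "fenfenmormi", "fenfenmorta", "fenfenpalin", "fenfenrunde", "fenfensar", "fenfensomor", "fenfentorsar", "fenfenven", "fengalsar", "lin", "morfen", "nelinro", "pa"
Leaf count: 16

16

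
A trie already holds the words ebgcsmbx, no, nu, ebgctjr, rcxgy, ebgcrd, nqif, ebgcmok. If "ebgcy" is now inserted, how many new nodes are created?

"ebgc" is already a path in the trie; the remaining "y" must be added.
Each of the 1 remaining characters creates one node.

1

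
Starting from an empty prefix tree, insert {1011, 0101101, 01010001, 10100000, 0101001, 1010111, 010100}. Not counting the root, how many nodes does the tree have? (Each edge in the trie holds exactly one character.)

24

Count nodes per top-level branch (shared prefixes stored once):
  '0'-branch (010100, 01010001, 0101001, 0101101): 12 nodes
  '1'-branch (10100000, 1010111, 1011): 12 nodes
Sum: 24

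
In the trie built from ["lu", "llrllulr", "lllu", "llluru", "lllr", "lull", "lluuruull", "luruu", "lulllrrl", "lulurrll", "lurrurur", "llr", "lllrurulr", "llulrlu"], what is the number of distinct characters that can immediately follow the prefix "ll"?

3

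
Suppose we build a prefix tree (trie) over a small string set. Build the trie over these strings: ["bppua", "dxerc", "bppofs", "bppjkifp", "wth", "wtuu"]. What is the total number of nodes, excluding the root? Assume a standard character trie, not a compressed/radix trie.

Count nodes per top-level branch (shared prefixes stored once):
  'b'-branch (bppjkifp, bppofs, bppua): 13 nodes
  'd'-branch (dxerc): 5 nodes
  'w'-branch (wth, wtuu): 5 nodes
Sum: 23

23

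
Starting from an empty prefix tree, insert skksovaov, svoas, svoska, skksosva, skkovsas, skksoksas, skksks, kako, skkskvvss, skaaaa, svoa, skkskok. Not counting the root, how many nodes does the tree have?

Trace insertions, counting only characters that open a new branch:
  "skksovaov" → 9 new (s, k, k, s, o, v, a, o, v)
  "svoas" → prefix "s" already present; 4 new (v, o, a, s)
  "svoska" → prefix "svo" already present; 3 new (s, k, a)
  "skksosva" → prefix "skkso" already present; 3 new (s, v, a)
  "skkovsas" → prefix "skk" already present; 5 new (o, v, s, a, s)
  "skksoksas" → prefix "skkso" already present; 4 new (k, s, a, s)
  "skksks" → prefix "skks" already present; 2 new (k, s)
  "kako" → 4 new (k, a, k, o)
  "skkskvvss" → prefix "skksk" already present; 4 new (v, v, s, s)
  "skaaaa" → prefix "sk" already present; 4 new (a, a, a, a)
  "svoa" → prefix "svoa" already present; 0 new (none)
  "skkskok" → prefix "skksk" already present; 2 new (o, k)
Total nodes = 9 + 4 + 3 + 3 + 5 + 4 + 2 + 4 + 4 + 4 + 0 + 2 = 44

44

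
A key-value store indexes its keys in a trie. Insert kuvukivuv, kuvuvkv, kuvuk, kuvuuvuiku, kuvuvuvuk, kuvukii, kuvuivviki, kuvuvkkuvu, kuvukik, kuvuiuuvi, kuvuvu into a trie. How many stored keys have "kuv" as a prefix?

Walk to "kuv"; the words in its subtree are exactly those with that prefix.
Words under "kuv": kuvuiuuvi, kuvuivviki, kuvuk, kuvukii, kuvukik, kuvukivuv, kuvuuvuiku, kuvuvkkuvu, kuvuvkv, kuvuvu, kuvuvuvuk
Count: 11

11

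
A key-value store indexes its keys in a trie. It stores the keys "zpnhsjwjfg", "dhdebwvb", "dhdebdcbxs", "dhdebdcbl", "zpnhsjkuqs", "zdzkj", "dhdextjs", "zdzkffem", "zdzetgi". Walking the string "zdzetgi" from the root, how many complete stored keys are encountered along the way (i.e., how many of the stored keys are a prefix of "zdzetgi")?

Walk "zdzetgi" from the root; an end-of-word marker is hit whenever a stored word is a prefix of "zdzetgi".
Prefixes of the query that are stored words: "zdzetgi"
Count: 1

1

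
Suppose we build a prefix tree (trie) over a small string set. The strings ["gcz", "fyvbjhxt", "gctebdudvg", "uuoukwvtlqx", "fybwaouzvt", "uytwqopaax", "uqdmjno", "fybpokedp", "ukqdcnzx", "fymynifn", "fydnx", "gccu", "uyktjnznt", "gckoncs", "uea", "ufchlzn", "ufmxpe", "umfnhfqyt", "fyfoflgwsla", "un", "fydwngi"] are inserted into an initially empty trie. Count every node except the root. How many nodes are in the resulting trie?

123

Trace insertions, counting only characters that open a new branch:
  "gcz" → 3 new (g, c, z)
  "fyvbjhxt" → 8 new (f, y, v, b, j, h, x, t)
  "gctebdudvg" → prefix "gc" already present; 8 new (t, e, b, d, u, d, v, g)
  "uuoukwvtlqx" → 11 new (u, u, o, u, k, w, v, t, l, q, x)
  "fybwaouzvt" → prefix "fy" already present; 8 new (b, w, a, o, u, z, v, t)
  "uytwqopaax" → prefix "u" already present; 9 new (y, t, w, q, o, p, a, a, x)
  "uqdmjno" → prefix "u" already present; 6 new (q, d, m, j, n, o)
  "fybpokedp" → prefix "fyb" already present; 6 new (p, o, k, e, d, p)
  "ukqdcnzx" → prefix "u" already present; 7 new (k, q, d, c, n, z, x)
  "fymynifn" → prefix "fy" already present; 6 new (m, y, n, i, f, n)
  "fydnx" → prefix "fy" already present; 3 new (d, n, x)
  "gccu" → prefix "gc" already present; 2 new (c, u)
  "uyktjnznt" → prefix "uy" already present; 7 new (k, t, j, n, z, n, t)
  "gckoncs" → prefix "gc" already present; 5 new (k, o, n, c, s)
  "uea" → prefix "u" already present; 2 new (e, a)
  "ufchlzn" → prefix "u" already present; 6 new (f, c, h, l, z, n)
  "ufmxpe" → prefix "uf" already present; 4 new (m, x, p, e)
  "umfnhfqyt" → prefix "u" already present; 8 new (m, f, n, h, f, q, y, t)
  "fyfoflgwsla" → prefix "fy" already present; 9 new (f, o, f, l, g, w, s, l, a)
  "un" → prefix "u" already present; 1 new (n)
  "fydwngi" → prefix "fyd" already present; 4 new (w, n, g, i)
Total nodes = 3 + 8 + 8 + 11 + 8 + 9 + 6 + 6 + 7 + 6 + 3 + 2 + 7 + 5 + 2 + 6 + 4 + 8 + 9 + 1 + 4 = 123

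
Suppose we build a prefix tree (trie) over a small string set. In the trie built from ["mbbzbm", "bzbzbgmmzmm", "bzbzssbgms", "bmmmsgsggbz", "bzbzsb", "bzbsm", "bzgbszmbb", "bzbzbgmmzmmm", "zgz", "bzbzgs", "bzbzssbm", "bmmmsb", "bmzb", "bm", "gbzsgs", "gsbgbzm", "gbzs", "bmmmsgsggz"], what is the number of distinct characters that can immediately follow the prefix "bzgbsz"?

Walk "bzgbsz" from the root, arriving at one node.
Distinct next characters after "bzgbsz": m.
That node has 1 child edge.

1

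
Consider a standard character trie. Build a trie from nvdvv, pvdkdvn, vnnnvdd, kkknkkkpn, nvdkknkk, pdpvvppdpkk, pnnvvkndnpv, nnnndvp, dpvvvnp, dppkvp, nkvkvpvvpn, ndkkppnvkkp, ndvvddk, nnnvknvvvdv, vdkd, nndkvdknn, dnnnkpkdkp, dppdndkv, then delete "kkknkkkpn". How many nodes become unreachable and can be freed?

After clearing the end-marker at "kkknkkkpn", prune upward until reaching a node still needed by another word.
No other word shares any prefix with "kkknkkkpn", so all 9 of its nodes go.
Nodes removed: 9

9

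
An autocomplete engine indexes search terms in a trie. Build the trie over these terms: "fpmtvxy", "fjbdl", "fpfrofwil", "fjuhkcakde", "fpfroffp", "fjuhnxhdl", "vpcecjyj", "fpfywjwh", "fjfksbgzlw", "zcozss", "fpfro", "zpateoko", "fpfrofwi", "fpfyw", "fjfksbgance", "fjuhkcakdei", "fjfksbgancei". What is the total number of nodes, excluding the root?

For each word, the new-node count is its length minus the longest prefix already in the trie:
  "fpmtvxy" → 7 new (f, p, m, t, v, x, y)
  "fjbdl" → prefix "f" already present; 4 new (j, b, d, l)
  "fpfrofwil" → prefix "fp" already present; 7 new (f, r, o, f, w, i, l)
  "fjuhkcakde" → prefix "fj" already present; 8 new (u, h, k, c, a, k, d, e)
  "fpfroffp" → prefix "fpfrof" already present; 2 new (f, p)
  "fjuhnxhdl" → prefix "fjuh" already present; 5 new (n, x, h, d, l)
  "vpcecjyj" → 8 new (v, p, c, e, c, j, y, j)
  "fpfywjwh" → prefix "fpf" already present; 5 new (y, w, j, w, h)
  "fjfksbgzlw" → prefix "fj" already present; 8 new (f, k, s, b, g, z, l, w)
  "zcozss" → 6 new (z, c, o, z, s, s)
  "fpfro" → prefix "fpfro" already present; 0 new (none)
  "zpateoko" → prefix "z" already present; 7 new (p, a, t, e, o, k, o)
  "fpfrofwi" → prefix "fpfrofwi" already present; 0 new (none)
  "fpfyw" → prefix "fpfyw" already present; 0 new (none)
  "fjfksbgance" → prefix "fjfksbg" already present; 4 new (a, n, c, e)
  "fjuhkcakdei" → prefix "fjuhkcakde" already present; 1 new (i)
  "fjfksbgancei" → prefix "fjfksbgance" already present; 1 new (i)
Total nodes = 7 + 4 + 7 + 8 + 2 + 5 + 8 + 5 + 8 + 6 + 0 + 7 + 0 + 0 + 4 + 1 + 1 = 73

73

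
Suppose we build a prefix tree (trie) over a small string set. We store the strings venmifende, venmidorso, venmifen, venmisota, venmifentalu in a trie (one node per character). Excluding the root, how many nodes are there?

23

For each word, the new-node count is its length minus the longest prefix already in the trie:
  "venmifende" → 10 new (v, e, n, m, i, f, e, n, d, e)
  "venmidorso" → prefix "venmi" already present; 5 new (d, o, r, s, o)
  "venmifen" → prefix "venmifen" already present; 0 new (none)
  "venmisota" → prefix "venmi" already present; 4 new (s, o, t, a)
  "venmifentalu" → prefix "venmifen" already present; 4 new (t, a, l, u)
Total nodes = 10 + 5 + 0 + 4 + 4 = 23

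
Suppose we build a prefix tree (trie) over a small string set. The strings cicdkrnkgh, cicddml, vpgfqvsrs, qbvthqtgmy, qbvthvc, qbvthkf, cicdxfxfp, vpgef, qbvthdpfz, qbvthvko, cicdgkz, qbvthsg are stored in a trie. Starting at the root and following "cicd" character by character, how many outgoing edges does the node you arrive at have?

Follow the path "cicd" to its node, then look at its outgoing edges.
Characters that immediately follow "cicd" among the stored strings: {d, g, k, x}.
That node has 4 child edges.

4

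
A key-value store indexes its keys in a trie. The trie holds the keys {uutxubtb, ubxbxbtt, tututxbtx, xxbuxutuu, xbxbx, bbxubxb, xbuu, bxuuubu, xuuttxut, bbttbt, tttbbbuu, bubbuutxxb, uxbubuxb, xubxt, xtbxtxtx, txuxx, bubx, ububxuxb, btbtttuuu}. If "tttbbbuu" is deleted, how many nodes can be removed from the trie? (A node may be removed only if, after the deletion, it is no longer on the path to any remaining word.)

7

After clearing the end-marker at "tttbbbuu", prune upward until reaching a node still needed by another word.
The suffix "ttbbbuu" (7 nodes) is used only by "tttbbbuu"; the node for "t" still has the child "u", so pruning stops there.
Nodes removed: 7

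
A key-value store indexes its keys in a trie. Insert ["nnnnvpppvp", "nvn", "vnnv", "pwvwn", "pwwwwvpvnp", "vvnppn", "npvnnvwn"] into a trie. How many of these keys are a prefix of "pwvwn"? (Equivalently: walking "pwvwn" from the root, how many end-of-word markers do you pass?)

Walk "pwvwn" from the root; an end-of-word marker is hit whenever a stored word is a prefix of "pwvwn".
Prefixes of the query that are stored words: "pwvwn"
Count: 1

1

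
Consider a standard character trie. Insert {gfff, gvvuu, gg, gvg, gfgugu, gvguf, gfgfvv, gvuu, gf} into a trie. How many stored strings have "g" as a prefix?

Traverse to the node for "g", then collect every word in that subtree.
Matches: "gf", "gfff", "gfgfvv", "gfgugu", "gg", "gvg", "gvguf", "gvuu", "gvvuu"
Count: 9

9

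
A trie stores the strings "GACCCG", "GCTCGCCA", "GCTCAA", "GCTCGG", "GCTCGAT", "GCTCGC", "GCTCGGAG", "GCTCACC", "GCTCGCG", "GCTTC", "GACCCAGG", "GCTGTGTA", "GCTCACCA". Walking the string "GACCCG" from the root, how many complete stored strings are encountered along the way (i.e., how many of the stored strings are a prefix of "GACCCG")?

Walk "GACCCG" from the root; an end-of-word marker is hit whenever a stored word is a prefix of "GACCCG".
Prefixes of the query that are stored words: "GACCCG"
Count: 1

1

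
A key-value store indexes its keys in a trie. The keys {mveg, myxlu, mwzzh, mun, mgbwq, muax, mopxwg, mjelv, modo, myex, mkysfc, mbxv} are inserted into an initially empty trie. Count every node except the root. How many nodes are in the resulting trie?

Trace insertions, counting only characters that open a new branch:
  "mveg" → 4 new (m, v, e, g)
  "myxlu" → prefix "m" already present; 4 new (y, x, l, u)
  "mwzzh" → prefix "m" already present; 4 new (w, z, z, h)
  "mun" → prefix "m" already present; 2 new (u, n)
  "mgbwq" → prefix "m" already present; 4 new (g, b, w, q)
  "muax" → prefix "mu" already present; 2 new (a, x)
  "mopxwg" → prefix "m" already present; 5 new (o, p, x, w, g)
  "mjelv" → prefix "m" already present; 4 new (j, e, l, v)
  "modo" → prefix "mo" already present; 2 new (d, o)
  "myex" → prefix "my" already present; 2 new (e, x)
  "mkysfc" → prefix "m" already present; 5 new (k, y, s, f, c)
  "mbxv" → prefix "m" already present; 3 new (b, x, v)
Total nodes = 4 + 4 + 4 + 2 + 4 + 2 + 5 + 4 + 2 + 2 + 5 + 3 = 41

41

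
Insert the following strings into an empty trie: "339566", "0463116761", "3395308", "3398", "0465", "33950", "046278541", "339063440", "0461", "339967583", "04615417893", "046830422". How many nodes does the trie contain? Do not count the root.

54

Trace insertions, counting only characters that open a new branch:
  "339566" → 6 new (3, 3, 9, 5, 6, 6)
  "0463116761" → 10 new (0, 4, 6, 3, 1, 1, 6, 7, 6, 1)
  "3395308" → prefix "3395" already present; 3 new (3, 0, 8)
  "3398" → prefix "339" already present; 1 new (8)
  "0465" → prefix "046" already present; 1 new (5)
  "33950" → prefix "3395" already present; 1 new (0)
  "046278541" → prefix "046" already present; 6 new (2, 7, 8, 5, 4, 1)
  "339063440" → prefix "339" already present; 6 new (0, 6, 3, 4, 4, 0)
  "0461" → prefix "046" already present; 1 new (1)
  "339967583" → prefix "339" already present; 6 new (9, 6, 7, 5, 8, 3)
  "04615417893" → prefix "0461" already present; 7 new (5, 4, 1, 7, 8, 9, 3)
  "046830422" → prefix "046" already present; 6 new (8, 3, 0, 4, 2, 2)
Total nodes = 6 + 10 + 3 + 1 + 1 + 1 + 6 + 6 + 1 + 6 + 7 + 6 = 54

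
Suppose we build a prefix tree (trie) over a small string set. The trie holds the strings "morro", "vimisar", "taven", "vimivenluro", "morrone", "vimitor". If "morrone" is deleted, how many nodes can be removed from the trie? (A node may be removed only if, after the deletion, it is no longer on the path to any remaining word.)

2

After clearing the end-marker at "morrone", prune upward until reaching a node still needed by another word.
The suffix "ne" (2 nodes) is used only by "morrone"; "morro" is itself a stored word, so pruning stops there.
Nodes removed: 2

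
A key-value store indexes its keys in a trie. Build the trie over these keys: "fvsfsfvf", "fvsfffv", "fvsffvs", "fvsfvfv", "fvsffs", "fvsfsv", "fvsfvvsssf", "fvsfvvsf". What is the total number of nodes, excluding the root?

24

For each word, the new-node count is its length minus the longest prefix already in the trie:
  "fvsfsfvf" → 8 new (f, v, s, f, s, f, v, f)
  "fvsfffv" → prefix "fvsf" already present; 3 new (f, f, v)
  "fvsffvs" → prefix "fvsff" already present; 2 new (v, s)
  "fvsfvfv" → prefix "fvsf" already present; 3 new (v, f, v)
  "fvsffs" → prefix "fvsff" already present; 1 new (s)
  "fvsfsv" → prefix "fvsfs" already present; 1 new (v)
  "fvsfvvsssf" → prefix "fvsfv" already present; 5 new (v, s, s, s, f)
  "fvsfvvsf" → prefix "fvsfvvs" already present; 1 new (f)
Total nodes = 8 + 3 + 2 + 3 + 1 + 1 + 5 + 1 = 24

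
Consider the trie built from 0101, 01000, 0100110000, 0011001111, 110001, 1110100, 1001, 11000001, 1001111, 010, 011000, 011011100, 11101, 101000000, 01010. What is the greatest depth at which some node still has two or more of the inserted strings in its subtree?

5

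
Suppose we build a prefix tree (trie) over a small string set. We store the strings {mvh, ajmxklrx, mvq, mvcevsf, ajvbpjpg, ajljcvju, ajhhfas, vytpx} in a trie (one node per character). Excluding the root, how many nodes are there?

For each word, the new-node count is its length minus the longest prefix already in the trie:
  "mvh" → 3 new (m, v, h)
  "ajmxklrx" → 8 new (a, j, m, x, k, l, r, x)
  "mvq" → prefix "mv" already present; 1 new (q)
  "mvcevsf" → prefix "mv" already present; 5 new (c, e, v, s, f)
  "ajvbpjpg" → prefix "aj" already present; 6 new (v, b, p, j, p, g)
  "ajljcvju" → prefix "aj" already present; 6 new (l, j, c, v, j, u)
  "ajhhfas" → prefix "aj" already present; 5 new (h, h, f, a, s)
  "vytpx" → 5 new (v, y, t, p, x)
Total nodes = 3 + 8 + 1 + 5 + 6 + 6 + 5 + 5 = 39

39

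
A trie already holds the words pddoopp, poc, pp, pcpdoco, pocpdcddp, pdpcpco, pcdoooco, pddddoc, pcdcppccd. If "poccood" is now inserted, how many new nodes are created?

4

"poc" is already a path in the trie; the remaining "cood" must be added.
So 7 − 3 = 4 new nodes.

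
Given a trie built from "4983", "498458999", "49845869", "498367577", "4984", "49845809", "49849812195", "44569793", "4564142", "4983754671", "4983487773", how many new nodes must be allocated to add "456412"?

1

The longest prefix of "456412" already in the trie is "45641" (length 5).
Each of the 1 remaining characters creates one node.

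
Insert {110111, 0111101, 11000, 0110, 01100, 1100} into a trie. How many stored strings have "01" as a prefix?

Walk to "01"; the words in its subtree are exactly those with that prefix.
Words under "01": 0110, 01100, 0111101
Count: 3

3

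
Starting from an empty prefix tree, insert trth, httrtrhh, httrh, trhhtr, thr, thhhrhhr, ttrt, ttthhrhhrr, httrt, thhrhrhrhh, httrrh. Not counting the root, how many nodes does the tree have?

For each word, the new-node count is its length minus the longest prefix already in the trie:
  "trth" → 4 new (t, r, t, h)
  "httrtrhh" → 8 new (h, t, t, r, t, r, h, h)
  "httrh" → prefix "httr" already present; 1 new (h)
  "trhhtr" → prefix "tr" already present; 4 new (h, h, t, r)
  "thr" → prefix "t" already present; 2 new (h, r)
  "thhhrhhr" → prefix "th" already present; 6 new (h, h, r, h, h, r)
  "ttrt" → prefix "t" already present; 3 new (t, r, t)
  "ttthhrhhrr" → prefix "tt" already present; 8 new (t, h, h, r, h, h, r, r)
  "httrt" → prefix "httrt" already present; 0 new (none)
  "thhrhrhrhh" → prefix "thh" already present; 7 new (r, h, r, h, r, h, h)
  "httrrh" → prefix "httr" already present; 2 new (r, h)
Total nodes = 4 + 8 + 1 + 4 + 2 + 6 + 3 + 8 + 0 + 7 + 2 = 45

45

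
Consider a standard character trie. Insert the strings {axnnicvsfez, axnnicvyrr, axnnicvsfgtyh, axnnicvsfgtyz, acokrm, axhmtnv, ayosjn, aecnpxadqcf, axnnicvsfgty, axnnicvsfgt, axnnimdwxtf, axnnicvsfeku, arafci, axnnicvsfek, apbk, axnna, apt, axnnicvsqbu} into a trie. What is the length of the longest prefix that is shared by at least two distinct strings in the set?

Equivalently: take the maximum, over all pairs, of their longest common prefix length.
e.g. "axnnicvsfgty" and "axnnicvsfgtyh" share the prefix "axnnicvsfgty" of length 12; no pair shares a longer one.
Longest shared-prefix length: 12

12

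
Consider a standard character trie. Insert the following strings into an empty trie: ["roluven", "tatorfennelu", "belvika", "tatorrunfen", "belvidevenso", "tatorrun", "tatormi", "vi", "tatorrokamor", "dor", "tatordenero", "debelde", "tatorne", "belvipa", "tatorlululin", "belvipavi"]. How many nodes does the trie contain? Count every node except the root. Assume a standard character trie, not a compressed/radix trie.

77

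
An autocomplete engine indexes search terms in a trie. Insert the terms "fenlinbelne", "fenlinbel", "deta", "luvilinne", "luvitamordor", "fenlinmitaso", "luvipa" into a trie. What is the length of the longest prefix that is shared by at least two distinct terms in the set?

9

Equivalently: take the maximum, over all pairs, of their longest common prefix length.
"fenlinbel" and "fenlinbelne" agree on "fenlinbel" (9 characters) before diverging; nothing deeper is shared.
Longest shared-prefix length: 9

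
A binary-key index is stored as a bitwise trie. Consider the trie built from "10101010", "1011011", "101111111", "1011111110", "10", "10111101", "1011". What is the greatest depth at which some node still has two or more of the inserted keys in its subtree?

9

Equivalently: take the maximum, over all pairs, of their longest common prefix length.
e.g. "101111111" and "1011111110" share the prefix "101111111" of length 9; no pair shares a longer one.
Longest shared-prefix length: 9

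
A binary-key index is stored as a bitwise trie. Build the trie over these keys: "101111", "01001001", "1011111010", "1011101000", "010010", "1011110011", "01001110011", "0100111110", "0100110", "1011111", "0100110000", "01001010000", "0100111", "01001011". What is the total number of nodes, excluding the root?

46

For each word, the new-node count is its length minus the longest prefix already in the trie:
  "101111" → 6 new (1, 0, 1, 1, 1, 1)
  "01001001" → 8 new (0, 1, 0, 0, 1, 0, 0, 1)
  "1011111010" → prefix "101111" already present; 4 new (1, 0, 1, 0)
  "1011101000" → prefix "10111" already present; 5 new (0, 1, 0, 0, 0)
  "010010" → prefix "010010" already present; 0 new (none)
  "1011110011" → prefix "101111" already present; 4 new (0, 0, 1, 1)
  "01001110011" → prefix "01001" already present; 6 new (1, 1, 0, 0, 1, 1)
  "0100111110" → prefix "0100111" already present; 3 new (1, 1, 0)
  "0100110" → prefix "010011" already present; 1 new (0)
  "1011111" → prefix "1011111" already present; 0 new (none)
  "0100110000" → prefix "0100110" already present; 3 new (0, 0, 0)
  "01001010000" → prefix "010010" already present; 5 new (1, 0, 0, 0, 0)
  "0100111" → prefix "0100111" already present; 0 new (none)
  "01001011" → prefix "0100101" already present; 1 new (1)
Total nodes = 6 + 8 + 4 + 5 + 0 + 4 + 6 + 3 + 1 + 0 + 3 + 5 + 0 + 1 = 46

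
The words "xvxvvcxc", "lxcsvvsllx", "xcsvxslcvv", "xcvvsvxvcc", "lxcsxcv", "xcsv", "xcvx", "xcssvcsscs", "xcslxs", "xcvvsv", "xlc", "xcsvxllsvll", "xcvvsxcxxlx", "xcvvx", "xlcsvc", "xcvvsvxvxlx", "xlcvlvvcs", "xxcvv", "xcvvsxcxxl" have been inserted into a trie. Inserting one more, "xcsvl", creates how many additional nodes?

1

Walking "xcsvl" from the root, the first 4 characters ("xcsv") follow existing edges; "l" is the first miss.
Each of the 1 remaining characters creates one node.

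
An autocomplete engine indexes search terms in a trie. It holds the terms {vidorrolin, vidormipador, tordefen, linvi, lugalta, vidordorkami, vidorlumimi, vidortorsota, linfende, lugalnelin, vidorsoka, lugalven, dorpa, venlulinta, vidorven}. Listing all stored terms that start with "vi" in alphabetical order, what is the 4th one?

vidorrolin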